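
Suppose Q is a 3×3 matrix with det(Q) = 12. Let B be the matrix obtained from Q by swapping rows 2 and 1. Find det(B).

Swapping two rows multiplies the determinant by −1.
det(B) = (-1)·(12) = -12

-12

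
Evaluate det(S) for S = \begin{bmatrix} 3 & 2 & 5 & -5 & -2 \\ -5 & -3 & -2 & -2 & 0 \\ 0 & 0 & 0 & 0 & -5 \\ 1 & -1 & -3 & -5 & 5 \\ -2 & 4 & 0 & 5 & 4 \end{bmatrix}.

Expand along row 3 (it has 4 zeros):
  + (-5) · M_35   where M_35 = det([3 2 5 -5; -5 -3 -2 -2; 1 -1 -3 -5; -2 4 0 5]) = -881
det = (+1)·(-5)·(-881) = 4405

det(S) = 4405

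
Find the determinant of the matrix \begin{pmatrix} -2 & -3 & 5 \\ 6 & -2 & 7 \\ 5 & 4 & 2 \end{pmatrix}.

Expand along row 1:
  + (-2) · |-2 7; 4 2| = (-2)·(-4 − 28) = 64
  − (-3) · |6 7; 5 2| = −(-3)·(12 − 35) = -69
  + 5 · |6 -2; 5 4| = 5·(24 − (-10)) = 170
Sum: (64) + (-69) + (170) = 165

165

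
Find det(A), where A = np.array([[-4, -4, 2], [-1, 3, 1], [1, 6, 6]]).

The determinant is -94.

Expand along row 1:
  + (-4) · |3 1; 6 6| = (-4)·(18 − 6) = -48
  − (-4) · |-1 1; 1 6| = −(-4)·(-6 − 1) = -28
  + 2 · |-1 3; 1 6| = 2·(-6 − 3) = -18
Sum: (-48) + (-28) + (-18) = -94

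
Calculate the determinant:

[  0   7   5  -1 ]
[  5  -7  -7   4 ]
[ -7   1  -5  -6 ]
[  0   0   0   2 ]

Expand along row 4 (it has 3 zeros):
  + (2) · M_44   where M_44 = det([0 7 5; 5 -7 -7; -7 1 -5]) = 298
det = (+1)·(2)·(298) = 596

596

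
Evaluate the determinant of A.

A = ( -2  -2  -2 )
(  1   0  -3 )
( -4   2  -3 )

det(A) = -46

Expand along column 2:
  − (-2) · |1 -3; -4 -3| = −(-2)·(-3 − 12) = -30
  − 2 · |-2 -2; 1 -3| = −2·(6 − (-2)) = -16
Sum: (-30) + (-16) = -46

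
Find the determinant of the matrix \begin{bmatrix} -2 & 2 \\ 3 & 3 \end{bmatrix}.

det = (-2)·3 − 2·3 = -6 − 6 = -12

-12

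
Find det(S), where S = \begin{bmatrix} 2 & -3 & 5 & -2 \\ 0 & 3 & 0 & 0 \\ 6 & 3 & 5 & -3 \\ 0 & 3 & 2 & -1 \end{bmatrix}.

Expand along row 2 (it has 3 zeros):
  + (3) · M_22   where M_22 = det([2 5 -2; 6 5 -3; 0 2 -1]) = 8
det = (+1)·(3)·(8) = 24

24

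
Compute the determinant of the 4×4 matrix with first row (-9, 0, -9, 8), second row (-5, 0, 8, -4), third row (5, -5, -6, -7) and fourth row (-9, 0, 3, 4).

Expand along column 2 (it has 3 zeros):
  − (-5) · M_32   where M_32 = det([-9 -9 8; -5 8 -4; -9 3 4]) = -444
det = (-1)·(-5)·(-444) = -2220

-2220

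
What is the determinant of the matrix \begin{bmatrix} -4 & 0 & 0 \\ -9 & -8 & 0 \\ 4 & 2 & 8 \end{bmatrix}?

The determinant is 256.

The matrix is lower triangular, so the determinant is the product of the diagonal entries:
det = (-4) · (-8) · (8) = 256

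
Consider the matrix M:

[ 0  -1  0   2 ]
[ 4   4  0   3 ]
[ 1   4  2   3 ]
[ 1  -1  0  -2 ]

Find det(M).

Expand along column 3 (it has 3 zeros):
  + (2) · M_33   where M_33 = det([0 -1 2; 4 4 3; 1 -1 -2]) = -27
det = (+1)·(2)·(-27) = -54

-54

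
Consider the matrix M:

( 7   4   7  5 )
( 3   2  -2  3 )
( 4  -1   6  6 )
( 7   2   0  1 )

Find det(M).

det(M) = 870

Expand along row 4 (it has 1 zero):
  − (7) · M_41   where M_41 = det([4 7 5; 2 -2 3; -1 6 6]) = -175
  + (2) · M_42   where M_42 = det([7 7 5; 3 -2 3; 4 6 6]) = -122
  + (1) · M_44   where M_44 = det([7 4 7; 3 2 -2; 4 -1 6]) = -111
det = (-1)·(7)·(-175) + (+1)·(2)·(-122) + (+1)·(1)·(-111) = 870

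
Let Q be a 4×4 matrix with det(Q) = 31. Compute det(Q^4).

det(Q^4) = (det Q)^4 = (31)^4 = 923521

923521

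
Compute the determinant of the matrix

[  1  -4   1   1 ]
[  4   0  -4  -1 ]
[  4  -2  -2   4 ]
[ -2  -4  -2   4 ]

The determinant is 456.

Expand along row 2 (it has 1 zero):
  − (4) · M_21   where M_21 = det([-4 1 1; -2 -2 4; -4 -2 4]) = -12
  − (-4) · M_23   where M_23 = det([1 -4 1; 4 -2 4; -2 -4 4]) = 84
  + (-1) · M_24   where M_24 = det([1 -4 1; 4 -2 -2; -2 -4 -2]) = -72
det = (-1)·(4)·(-12) + (-1)·(-4)·(84) + (+1)·(-1)·(-72) = 456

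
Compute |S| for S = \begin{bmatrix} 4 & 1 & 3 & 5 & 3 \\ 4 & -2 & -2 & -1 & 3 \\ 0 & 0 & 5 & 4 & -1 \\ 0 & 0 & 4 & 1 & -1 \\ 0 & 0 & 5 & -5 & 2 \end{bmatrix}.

504

S is block upper-triangular with a 2×2 block and a 3×3 block on the diagonal, so its determinant equals the product of the determinants of the diagonal blocks.
det of the 2×2 block = -12
det of the 3×3 block = -42
det = (-12)·(-42) = 504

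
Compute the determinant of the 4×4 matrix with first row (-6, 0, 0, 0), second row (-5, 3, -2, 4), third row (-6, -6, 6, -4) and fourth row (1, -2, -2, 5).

Expand along row 1 (it has 3 zeros):
  + (-6) · M_11   where M_11 = det([3 -2 4; -6 6 -4; -2 -2 5]) = 86
det = (+1)·(-6)·(86) = -516

-516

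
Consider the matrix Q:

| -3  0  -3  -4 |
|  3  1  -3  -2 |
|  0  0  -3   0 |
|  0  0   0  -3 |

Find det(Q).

Q is block upper-triangular with a 2×2 block and a 2×2 block on the diagonal, so its determinant equals the product of the determinants of the diagonal blocks.
det of the 2×2 block = -3
det of the 2×2 block = 9
det = (-3)·(9) = -27

-27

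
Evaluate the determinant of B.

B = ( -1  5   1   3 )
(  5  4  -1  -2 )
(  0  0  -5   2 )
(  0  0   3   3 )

The determinant is 609.

B is block upper-triangular with a 2×2 block and a 2×2 block on the diagonal, so its determinant equals the product of the determinants of the diagonal blocks.
det of the 2×2 block = -29
det of the 2×2 block = -21
det = (-29)·(-21) = 609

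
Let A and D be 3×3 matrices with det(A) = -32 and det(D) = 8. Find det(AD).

det(AD) = det(A)·det(D) = (-32)·(8) = -256

-256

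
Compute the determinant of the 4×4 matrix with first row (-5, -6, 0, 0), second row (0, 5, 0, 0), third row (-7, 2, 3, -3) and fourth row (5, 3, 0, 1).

-75

The matrix is block lower-triangular with a 2×2 block and a 2×2 block on the diagonal, so its determinant equals the product of the determinants of the diagonal blocks.
det of the 2×2 block = -25
det of the 2×2 block = 3
det = (-25)·(3) = -75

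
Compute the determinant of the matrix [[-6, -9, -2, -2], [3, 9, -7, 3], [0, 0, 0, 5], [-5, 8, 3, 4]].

Expand along row 3 (it has 3 zeros):
  − (5) · M_34   where M_34 = det([-6 -9 -2; 3 9 -7; -5 8 3]) = -870
det = (-1)·(5)·(-870) = 4350

4350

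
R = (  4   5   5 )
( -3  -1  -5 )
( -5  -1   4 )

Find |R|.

Expand along row 1:
  + 4 · |-1 -5; -1 4| = 4·(-4 − 5) = -36
  − 5 · |-3 -5; -5 4| = −5·(-12 − 25) = 185
  + 5 · |-3 -1; -5 -1| = 5·(3 − 5) = -10
Sum: (-36) + (185) + (-10) = 139

139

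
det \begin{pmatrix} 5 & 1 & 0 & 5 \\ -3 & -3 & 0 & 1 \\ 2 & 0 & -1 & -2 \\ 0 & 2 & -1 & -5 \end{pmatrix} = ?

The determinant is 36.

Expand along column 3 (it has 2 zeros):
  + (-1) · M_33   where M_33 = det([5 1 5; -3 -3 1; 0 2 -5]) = 20
  − (-1) · M_43   where M_43 = det([5 1 5; -3 -3 1; 2 0 -2]) = 56
det = (+1)·(-1)·(20) + (-1)·(-1)·(56) = 36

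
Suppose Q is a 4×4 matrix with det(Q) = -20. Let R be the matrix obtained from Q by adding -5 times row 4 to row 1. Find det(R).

det(R) = -20

Adding a multiple of one row to another leaves the determinant unchanged.
det(R) = (1)·(-20) = -20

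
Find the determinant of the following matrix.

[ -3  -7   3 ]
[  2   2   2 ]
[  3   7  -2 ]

The determinant is 8.

Expand along column 1:
  + (-3) · |2 2; 7 -2| = (-3)·(-4 − 14) = 54
  − 2 · |-7 3; 7 -2| = −2·(14 − 21) = 14
  + 3 · |-7 3; 2 2| = 3·(-14 − 6) = -60
Sum: (54) + (14) + (-60) = 8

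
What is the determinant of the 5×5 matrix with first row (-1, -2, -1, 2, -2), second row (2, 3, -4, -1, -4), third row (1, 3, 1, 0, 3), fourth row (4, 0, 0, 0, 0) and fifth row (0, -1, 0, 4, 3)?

Expand along row 4 (it has 4 zeros):
  − (4) · M_41   where M_41 = det([-2 -1 2 -2; 3 -4 -1 -4; 3 1 0 3; -1 0 4 3]) = 82
det = (-1)·(4)·(82) = -328

-328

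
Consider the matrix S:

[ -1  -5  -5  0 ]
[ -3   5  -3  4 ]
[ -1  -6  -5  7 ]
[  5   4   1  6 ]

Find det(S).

|S| = -1764

Expand along row 1 (it has 1 zero):
  + (-1) · M_11   where M_11 = det([5 -3 4; -6 -5 7; 4 1 6]) = -321
  − (-5) · M_12   where M_12 = det([-3 -3 4; -1 -5 7; 5 1 6]) = 84
  + (-5) · M_13   where M_13 = det([-3 5 4; -1 -6 7; 5 4 6]) = 501
det = (+1)·(-1)·(-321) + (-1)·(-5)·(84) + (+1)·(-5)·(501) = -1764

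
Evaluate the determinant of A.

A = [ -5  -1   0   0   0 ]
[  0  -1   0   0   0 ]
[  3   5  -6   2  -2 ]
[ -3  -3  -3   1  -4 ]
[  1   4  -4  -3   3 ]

390

A is block lower-triangular with a 2×2 block and a 3×3 block on the diagonal, so its determinant equals the product of the determinants of the diagonal blocks.
det of the 2×2 block = 5
det of the 3×3 block = 78
det = (5)·(78) = 390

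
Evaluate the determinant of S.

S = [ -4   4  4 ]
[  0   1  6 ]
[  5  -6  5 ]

Expand along row 2:
  + 1 · |-4 4; 5 5| = 1·(-20 − 20) = -40
  − 6 · |-4 4; 5 -6| = −6·(24 − 20) = -24
Sum: (-40) + (-24) = -64

-64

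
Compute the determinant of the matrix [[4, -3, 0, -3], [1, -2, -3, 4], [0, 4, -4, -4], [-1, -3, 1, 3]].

-256

Expand along row 1 (it has 1 zero):
  + (4) · M_11   where M_11 = det([-2 -3 4; 4 -4 -4; -3 1 3]) = -16
  − (-3) · M_12   where M_12 = det([1 -3 4; 0 -4 -4; -1 1 3]) = -36
  − (-3) · M_14   where M_14 = det([1 -2 -3; 0 4 -4; -1 -3 1]) = -28
det = (+1)·(4)·(-16) + (-1)·(-3)·(-36) + (-1)·(-3)·(-28) = -256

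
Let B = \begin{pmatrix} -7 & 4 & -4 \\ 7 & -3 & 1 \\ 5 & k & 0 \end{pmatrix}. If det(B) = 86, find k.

Expanding along the row containing k, det(B) is linear in k: det(B) = (-21)·k + (-40).
Set (-21)·k + (-40) = 86  ⇒  (-21)·k = 126  ⇒  k = -6.

k = -6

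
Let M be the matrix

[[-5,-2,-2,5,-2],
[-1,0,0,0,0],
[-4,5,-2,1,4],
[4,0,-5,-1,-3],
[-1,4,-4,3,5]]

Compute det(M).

The determinant is -397.

Expand along row 2 (it has 4 zeros):
  − (-1) · M_21   where M_21 = det([-2 -2 5 -2; 5 -2 1 4; 0 -5 -1 -3; 4 -4 3 5]) = -397
det = (-1)·(-1)·(-397) = -397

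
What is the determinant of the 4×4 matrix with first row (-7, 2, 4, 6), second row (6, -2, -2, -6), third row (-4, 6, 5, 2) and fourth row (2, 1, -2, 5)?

The determinant is 332.

Expand along row 1:
  + (-7) · M_11   where M_11 = det([-2 -2 -6; 6 5 2; 1 -2 5]) = 100
  − (2) · M_12   where M_12 = det([6 -2 -6; -4 5 2; 2 -2 5]) = 138
  + (4) · M_13   where M_13 = det([6 -2 -6; -4 6 2; 2 1 5]) = 216
  − (6) · M_14   where M_14 = det([6 -2 -2; -4 6 5; 2 1 -2]) = -74
det = (+1)·(-7)·(100) + (-1)·(2)·(138) + (+1)·(4)·(216) + (-1)·(6)·(-74) = 332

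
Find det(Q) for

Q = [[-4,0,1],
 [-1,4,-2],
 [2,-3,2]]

Expand along column 2:
  + 4 · |-4 1; 2 2| = 4·(-8 − 2) = -40
  − (-3) · |-4 1; -1 -2| = −(-3)·(8 − (-1)) = 27
Sum: (-40) + (27) = -13

-13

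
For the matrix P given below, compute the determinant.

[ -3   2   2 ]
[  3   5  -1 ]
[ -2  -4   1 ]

Expand along column 1:
  + (-3) · |5 -1; -4 1| = (-3)·(5 − 4) = -3
  − 3 · |2 2; -4 1| = −3·(2 − (-8)) = -30
  + (-2) · |2 2; 5 -1| = (-2)·(-2 − 10) = 24
Sum: (-3) + (-30) + (24) = -9

det(P) = -9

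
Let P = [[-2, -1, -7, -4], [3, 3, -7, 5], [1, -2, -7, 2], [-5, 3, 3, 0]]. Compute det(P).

Expand along row 4 (it has 1 zero):
  − (-5) · M_41   where M_41 = det([-1 -7 -4; 3 -7 5; -2 -7 2]) = 231
  + (3) · M_42   where M_42 = det([-2 -7 -4; 3 -7 5; 1 -7 2]) = 21
  − (3) · M_43   where M_43 = det([-2 -1 -4; 3 3 5; 1 -2 2]) = 5
det = (-1)·(-5)·(231) + (+1)·(3)·(21) + (-1)·(3)·(5) = 1203

det(P) = 1203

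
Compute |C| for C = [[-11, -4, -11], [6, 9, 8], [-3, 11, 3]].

Expand along column 1:
  + (-11) · |9 8; 11 3| = (-11)·(27 − 88) = 671
  − 6 · |-4 -11; 11 3| = −6·(-12 − (-121)) = -654
  + (-3) · |-4 -11; 9 8| = (-3)·(-32 − (-99)) = -201
Sum: (671) + (-654) + (-201) = -184

|C| = -184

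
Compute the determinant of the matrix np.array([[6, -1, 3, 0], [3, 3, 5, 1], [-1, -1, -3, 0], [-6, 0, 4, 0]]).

Expand along column 4 (it has 3 zeros):
  + (1) · M_24   where M_24 = det([6 -1 3; -1 -1 -3; -6 0 4]) = -64
det = (+1)·(1)·(-64) = -64

-64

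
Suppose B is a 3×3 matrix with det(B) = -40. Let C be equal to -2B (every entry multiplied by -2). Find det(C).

The determinant is 320.

For a 3×3 matrix, det(-2B) = (-2)^3·det(B) = -8·det(B).
det(C) = (-8)·(-40) = 320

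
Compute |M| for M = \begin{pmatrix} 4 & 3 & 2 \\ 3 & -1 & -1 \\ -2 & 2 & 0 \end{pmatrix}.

det(M) = 22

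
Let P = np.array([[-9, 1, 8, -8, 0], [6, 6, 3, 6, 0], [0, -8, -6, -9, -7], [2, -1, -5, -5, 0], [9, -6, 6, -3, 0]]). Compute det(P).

The determinant is 66906.

Expand along column 5 (it has 4 zeros):
  + (-7) · M_35   where M_35 = det([-9 1 8 -8; 6 6 3 6; 2 -1 -5 -5; 9 -6 6 -3]) = -9558
det = (+1)·(-7)·(-9558) = 66906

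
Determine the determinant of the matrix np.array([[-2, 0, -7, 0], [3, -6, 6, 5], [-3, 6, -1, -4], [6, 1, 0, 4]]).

551

Expand along row 1 (it has 2 zeros):
  + (-2) · M_11   where M_11 = det([-6 6 5; 6 -1 -4; 1 0 4]) = -139
  + (-7) · M_13   where M_13 = det([3 -6 5; -3 6 -4; 6 1 4]) = -39
det = (+1)·(-2)·(-139) + (+1)·(-7)·(-39) = 551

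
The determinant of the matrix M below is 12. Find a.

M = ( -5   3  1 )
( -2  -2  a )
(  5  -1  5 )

-8

Expanding along the column containing a, det(M) is linear in a: det(M) = (10)·a + (92).
Set (10)·a + (92) = 12  ⇒  (10)·a = -80  ⇒  a = -8.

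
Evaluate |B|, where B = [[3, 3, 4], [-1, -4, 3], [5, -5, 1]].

|B| = 181

Expand along column 1:
  + 3 · |-4 3; -5 1| = 3·(-4 − (-15)) = 33
  − (-1) · |3 4; -5 1| = −(-1)·(3 − (-20)) = 23
  + 5 · |3 4; -4 3| = 5·(9 − (-16)) = 125
Sum: (33) + (23) + (125) = 181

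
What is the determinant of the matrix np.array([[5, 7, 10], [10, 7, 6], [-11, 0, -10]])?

658

Expand along row 3:
  + (-11) · |7 10; 7 6| = (-11)·(42 − 70) = 308
  + (-10) · |5 7; 10 7| = (-10)·(35 − 70) = 350
Sum: (308) + (350) = 658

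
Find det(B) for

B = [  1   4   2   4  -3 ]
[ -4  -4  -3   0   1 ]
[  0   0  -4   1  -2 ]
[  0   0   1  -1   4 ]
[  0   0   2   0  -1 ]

|B| = 12

B is block upper-triangular with a 2×2 block and a 3×3 block on the diagonal, so its determinant equals the product of the determinants of the diagonal blocks.
det of the 2×2 block = 12
det of the 3×3 block = 1
det = (12)·(1) = 12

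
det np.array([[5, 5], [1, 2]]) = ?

det = 5·2 − 5·1 = 10 − 5 = 5

The determinant is 5.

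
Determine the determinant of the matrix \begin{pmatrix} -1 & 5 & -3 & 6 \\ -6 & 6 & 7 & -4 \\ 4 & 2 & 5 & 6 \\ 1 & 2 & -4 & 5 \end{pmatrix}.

-208

Expand along row 1:
  + (-1) · M_11   where M_11 = det([6 7 -4; 2 5 6; 2 -4 5]) = 380
  − (5) · M_12   where M_12 = det([-6 7 -4; 4 5 6; 1 -4 5]) = -308
  + (-3) · M_13   where M_13 = det([-6 6 -4; 4 2 6; 1 2 5]) = -96
  − (6) · M_14   where M_14 = det([-6 6 7; 4 2 5; 1 2 -4]) = 276
det = (+1)·(-1)·(380) + (-1)·(5)·(-308) + (+1)·(-3)·(-96) + (-1)·(6)·(276) = -208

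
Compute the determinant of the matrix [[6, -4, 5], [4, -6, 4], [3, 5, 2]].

The determinant is -18.

Expand along row 1:
  + 6 · |-6 4; 5 2| = 6·(-12 − 20) = -192
  − (-4) · |4 4; 3 2| = −(-4)·(8 − 12) = -16
  + 5 · |4 -6; 3 5| = 5·(20 − (-18)) = 190
Sum: (-192) + (-16) + (190) = -18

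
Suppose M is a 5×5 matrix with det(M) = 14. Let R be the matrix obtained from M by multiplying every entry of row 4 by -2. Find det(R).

-28

Scaling one row by -2 multiplies the determinant by -2.
det(R) = (-2)·(14) = -28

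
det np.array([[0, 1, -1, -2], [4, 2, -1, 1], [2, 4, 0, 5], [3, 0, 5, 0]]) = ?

Expand along row 4 (it has 2 zeros):
  − (3) · M_41   where M_41 = det([1 -1 -2; 2 -1 1; 4 0 5]) = -7
  − (5) · M_43   where M_43 = det([0 1 -2; 4 2 1; 2 4 5]) = -42
det = (-1)·(3)·(-7) + (-1)·(5)·(-42) = 231

The determinant is 231.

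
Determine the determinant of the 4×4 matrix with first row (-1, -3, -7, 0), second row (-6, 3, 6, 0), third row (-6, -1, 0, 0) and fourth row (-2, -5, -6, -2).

Expand along column 4 (it has 3 zeros):
  + (-2) · M_44   where M_44 = det([-1 -3 -7; -6 3 6; -6 -1 0]) = -66
det = (+1)·(-2)·(-66) = 132

132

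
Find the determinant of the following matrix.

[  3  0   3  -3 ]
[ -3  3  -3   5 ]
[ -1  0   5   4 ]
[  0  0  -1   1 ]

The determinant is 81.

Expand along column 2 (it has 3 zeros):
  + (3) · M_22   where M_22 = det([3 3 -3; -1 5 4; 0 -1 1]) = 27
det = (+1)·(3)·(27) = 81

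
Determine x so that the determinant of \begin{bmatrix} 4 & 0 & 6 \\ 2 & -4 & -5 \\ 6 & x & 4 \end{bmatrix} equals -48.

Expanding along the column containing x, det(M) is linear in x: det(M) = (32)·x + (80).
Set (32)·x + (80) = -48  ⇒  (32)·x = -128  ⇒  x = -4.

-4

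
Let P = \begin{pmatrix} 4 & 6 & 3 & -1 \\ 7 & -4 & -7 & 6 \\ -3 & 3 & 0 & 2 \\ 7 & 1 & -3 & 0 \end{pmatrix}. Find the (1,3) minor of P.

Delete row 1 and column 3; the remaining 3×3 submatrix is [7 -4 6; -3 3 2; 7 1 0].
Its determinant is -214.

The minor is -214.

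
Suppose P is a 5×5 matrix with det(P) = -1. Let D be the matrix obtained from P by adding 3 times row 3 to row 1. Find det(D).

|D| = -1

Adding a multiple of one row to another leaves the determinant unchanged.
det(D) = (1)·(-1) = -1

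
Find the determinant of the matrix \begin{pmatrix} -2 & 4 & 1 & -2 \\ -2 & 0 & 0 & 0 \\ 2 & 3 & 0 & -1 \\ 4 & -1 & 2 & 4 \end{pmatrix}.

-30

Expand along row 2 (it has 3 zeros):
  − (-2) · M_21   where M_21 = det([4 1 -2; 3 0 -1; -1 2 4]) = -15
det = (-1)·(-2)·(-15) = -30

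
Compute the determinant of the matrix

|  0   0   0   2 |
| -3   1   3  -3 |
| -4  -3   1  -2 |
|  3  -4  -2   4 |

-80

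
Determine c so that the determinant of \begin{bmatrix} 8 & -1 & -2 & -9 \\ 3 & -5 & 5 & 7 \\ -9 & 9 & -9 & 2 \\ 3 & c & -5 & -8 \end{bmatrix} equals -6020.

-8

Expanding along the row containing c, det(A) is linear in c: det(A) = (560)·c + (-1540).
Set (560)·c + (-1540) = -6020  ⇒  (560)·c = -4480  ⇒  c = -8.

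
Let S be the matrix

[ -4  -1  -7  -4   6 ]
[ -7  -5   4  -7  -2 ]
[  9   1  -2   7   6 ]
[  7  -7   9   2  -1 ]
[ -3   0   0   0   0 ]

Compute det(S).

det(S) = -2538

Expand along row 5 (it has 4 zeros):
  + (-3) · M_51   where M_51 = det([-1 -7 -4 6; -5 4 -7 -2; 1 -2 7 6; -7 9 2 -1]) = 846
det = (+1)·(-3)·(846) = -2538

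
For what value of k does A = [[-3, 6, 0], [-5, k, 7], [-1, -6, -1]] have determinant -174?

8

Expanding along the row containing k, det(A) is linear in k: det(A) = (3)·k + (-198).
Set (3)·k + (-198) = -174  ⇒  (3)·k = 24  ⇒  k = 8.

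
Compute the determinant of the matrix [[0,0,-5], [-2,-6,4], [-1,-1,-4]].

20

Expand along row 1:
  + (-5) · |-2 -6; -1 -1| = (-5)·(2 − 6) = 20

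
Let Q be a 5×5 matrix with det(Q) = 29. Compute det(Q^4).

707281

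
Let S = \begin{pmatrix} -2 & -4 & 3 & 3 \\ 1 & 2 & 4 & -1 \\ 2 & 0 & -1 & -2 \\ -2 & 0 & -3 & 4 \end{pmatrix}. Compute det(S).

The determinant is -104.

Expand along column 2 (it has 2 zeros):
  − (-4) · M_12   where M_12 = det([1 4 -1; 2 -1 -2; -2 -3 4]) = -18
  + (2) · M_22   where M_22 = det([-2 3 3; 2 -1 -2; -2 -3 4]) = -16
det = (-1)·(-4)·(-18) + (+1)·(2)·(-16) = -104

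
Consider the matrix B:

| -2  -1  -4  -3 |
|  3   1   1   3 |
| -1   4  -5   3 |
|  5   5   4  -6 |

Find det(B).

|B| = 729

Expand along row 1:
  + (-2) · M_11   where M_11 = det([1 1 3; 4 -5 3; 5 4 -6]) = 180
  − (-1) · M_12   where M_12 = det([3 1 3; -1 -5 3; 5 4 -6]) = 126
  + (-4) · M_13   where M_13 = det([3 1 3; -1 4 3; 5 5 -6]) = -183
  − (-3) · M_14   where M_14 = det([3 1 1; -1 4 -5; 5 5 4]) = 77
det = (+1)·(-2)·(180) + (-1)·(-1)·(126) + (+1)·(-4)·(-183) + (-1)·(-3)·(77) = 729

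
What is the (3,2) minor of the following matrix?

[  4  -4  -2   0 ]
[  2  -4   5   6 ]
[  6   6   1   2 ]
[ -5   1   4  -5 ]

The minor is -156.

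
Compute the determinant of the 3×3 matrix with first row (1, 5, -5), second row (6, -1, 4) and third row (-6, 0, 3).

-183

Expand along row 3:
  + (-6) · |5 -5; -1 4| = (-6)·(20 − 5) = -90
  + 3 · |1 5; 6 -1| = 3·(-1 − 30) = -93
Sum: (-90) + (-93) = -183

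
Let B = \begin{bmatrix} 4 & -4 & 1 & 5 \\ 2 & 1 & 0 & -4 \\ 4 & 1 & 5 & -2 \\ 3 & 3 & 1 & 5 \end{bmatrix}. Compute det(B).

Expand along row 2 (it has 1 zero):
  − (2) · M_21   where M_21 = det([-4 1 5; 1 5 -2; 3 1 5]) = -189
  + (1) · M_22   where M_22 = det([4 1 5; 4 5 -2; 3 1 5]) = 27
  + (-4) · M_24   where M_24 = det([4 -4 1; 4 1 5; 3 3 1]) = -91
det = (-1)·(2)·(-189) + (+1)·(1)·(27) + (+1)·(-4)·(-91) = 769

det(B) = 769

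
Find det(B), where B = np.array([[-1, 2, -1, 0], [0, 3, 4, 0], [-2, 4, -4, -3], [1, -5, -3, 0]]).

|B| = 0

Expand along column 4 (it has 3 zeros):
  − (-3) · M_34   where M_34 = det([-1 2 -1; 0 3 4; 1 -5 -3]) = 0
det = (-1)·(-3)·(0) = 0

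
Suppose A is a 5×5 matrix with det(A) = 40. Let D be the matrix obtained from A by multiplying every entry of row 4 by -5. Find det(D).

Scaling one row by -5 multiplies the determinant by -5.
det(D) = (-5)·(40) = -200

det(D) = -200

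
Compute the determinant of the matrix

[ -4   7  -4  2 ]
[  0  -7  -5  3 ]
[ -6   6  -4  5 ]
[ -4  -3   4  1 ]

Expand along row 2 (it has 1 zero):
  + (-7) · M_22   where M_22 = det([-4 -4 2; -6 -4 5; -4 4 1]) = 72
  − (-5) · M_23   where M_23 = det([-4 7 2; -6 6 5; -4 -3 1]) = -98
  + (3) · M_24   where M_24 = det([-4 7 -4; -6 6 -4; -4 -3 4]) = 64
det = (+1)·(-7)·(72) + (-1)·(-5)·(-98) + (+1)·(3)·(64) = -802

-802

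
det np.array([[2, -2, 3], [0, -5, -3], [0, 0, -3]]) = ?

The matrix is upper triangular, so the determinant is the product of the diagonal entries:
det = (2) · (-5) · (-3) = 30

30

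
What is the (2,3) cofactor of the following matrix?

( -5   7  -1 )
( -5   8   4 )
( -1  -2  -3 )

Delete row 2 and column 3; the remaining 2×2 submatrix is [-5 7; -1 -2].
Its determinant is (-5)·(-2) − 7·(-1) = 17.
The cofactor carries sign (−1)^(2+3) = −1, so C_{2,3} = −(17) = -17.

-17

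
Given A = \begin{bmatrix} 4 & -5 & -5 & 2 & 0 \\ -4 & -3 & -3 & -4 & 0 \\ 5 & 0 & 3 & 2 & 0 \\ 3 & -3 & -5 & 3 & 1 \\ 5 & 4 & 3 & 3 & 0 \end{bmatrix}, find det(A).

-264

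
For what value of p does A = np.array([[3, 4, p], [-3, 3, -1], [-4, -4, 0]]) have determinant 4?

p = 0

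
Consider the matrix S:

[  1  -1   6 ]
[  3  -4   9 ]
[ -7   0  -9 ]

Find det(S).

Expand along row 3:
  + (-7) · |-1 6; -4 9| = (-7)·(-9 − (-24)) = -105
  + (-9) · |1 -1; 3 -4| = (-9)·(-4 − (-3)) = 9
Sum: (-105) + (9) = -96

|S| = -96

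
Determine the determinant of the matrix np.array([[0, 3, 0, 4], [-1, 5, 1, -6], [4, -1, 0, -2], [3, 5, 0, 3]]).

Expand along column 3 (it has 3 zeros):
  − (1) · M_23   where M_23 = det([0 3 4; 4 -1 -2; 3 5 3]) = 38
det = (-1)·(1)·(38) = -38

-38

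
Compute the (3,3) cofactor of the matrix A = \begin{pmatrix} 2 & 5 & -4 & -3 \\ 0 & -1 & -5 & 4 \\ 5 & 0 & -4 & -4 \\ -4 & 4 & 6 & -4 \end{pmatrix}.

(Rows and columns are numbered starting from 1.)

-92

Delete row 3 and column 3; the remaining 3×3 submatrix is [2 5 -3; 0 -1 4; -4 4 -4].
Its determinant is -92.
The cofactor carries sign (−1)^(3+3) = +1, so C_{3,3} = +(-92) = -92.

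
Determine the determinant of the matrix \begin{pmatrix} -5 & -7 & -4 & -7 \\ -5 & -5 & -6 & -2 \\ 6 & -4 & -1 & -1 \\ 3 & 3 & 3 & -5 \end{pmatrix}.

-1258

Expand along row 1:
  + (-5) · M_11   where M_11 = det([-5 -6 -2; -4 -1 -1; 3 3 -5]) = 116
  − (-7) · M_12   where M_12 = det([-5 -6 -2; 6 -1 -1; 3 3 -5]) = -244
  + (-4) · M_13   where M_13 = det([-5 -5 -2; 6 -4 -1; 3 3 -5]) = -310
  − (-7) · M_14   where M_14 = det([-5 -5 -6; 6 -4 -1; 3 3 3]) = -30
det = (+1)·(-5)·(116) + (-1)·(-7)·(-244) + (+1)·(-4)·(-310) + (-1)·(-7)·(-30) = -1258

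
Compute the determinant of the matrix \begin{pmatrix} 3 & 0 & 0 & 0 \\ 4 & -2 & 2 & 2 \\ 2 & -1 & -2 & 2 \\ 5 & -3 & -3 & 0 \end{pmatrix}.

-90

Expand along row 1 (it has 3 zeros):
  + (3) · M_11   where M_11 = det([-2 2 2; -1 -2 2; -3 -3 0]) = -30
det = (+1)·(3)·(-30) = -90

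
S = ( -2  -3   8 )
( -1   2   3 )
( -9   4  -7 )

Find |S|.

Expand along column 1:
  + (-2) · |2 3; 4 -7| = (-2)·(-14 − 12) = 52
  − (-1) · |-3 8; 4 -7| = −(-1)·(21 − 32) = -11
  + (-9) · |-3 8; 2 3| = (-9)·(-9 − 16) = 225
Sum: (52) + (-11) + (225) = 266

266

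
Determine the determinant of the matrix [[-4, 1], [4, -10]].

det = (-4)·(-10) − 1·4 = 40 − 4 = 36

36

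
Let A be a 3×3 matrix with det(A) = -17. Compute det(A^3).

-4913

det(A^3) = (det A)^3 = (-17)^3 = -4913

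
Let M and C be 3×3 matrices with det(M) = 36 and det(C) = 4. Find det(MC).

det(MC) = det(M)·det(C) = (36)·(4) = 144

|MC| = 144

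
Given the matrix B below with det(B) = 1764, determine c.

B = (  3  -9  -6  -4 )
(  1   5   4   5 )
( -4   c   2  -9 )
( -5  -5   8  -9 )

Expanding along the row containing c, det(B) is linear in c: det(B) = (244)·c + (1520).
Set (244)·c + (1520) = 1764  ⇒  (244)·c = 244  ⇒  c = 1.

1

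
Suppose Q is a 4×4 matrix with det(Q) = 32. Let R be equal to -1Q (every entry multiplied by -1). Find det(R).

For a 4×4 matrix, det(-1Q) = (-1)^4·det(Q) = 1·det(Q).
det(R) = (1)·(32) = 32

det(R) = 32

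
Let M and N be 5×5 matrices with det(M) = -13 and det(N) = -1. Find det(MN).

The determinant is 13.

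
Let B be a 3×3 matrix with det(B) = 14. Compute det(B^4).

38416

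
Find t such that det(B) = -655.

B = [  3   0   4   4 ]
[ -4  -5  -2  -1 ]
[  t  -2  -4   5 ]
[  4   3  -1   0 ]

-7

Expanding along the column containing t, det(B) is linear in t: det(B) = (32)·t + (-431).
Set (32)·t + (-431) = -655  ⇒  (32)·t = -224  ⇒  t = -7.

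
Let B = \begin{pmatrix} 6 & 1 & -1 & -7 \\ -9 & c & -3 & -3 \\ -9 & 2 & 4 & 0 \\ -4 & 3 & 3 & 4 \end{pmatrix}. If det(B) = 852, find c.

-3

Expanding along the column containing c, det(B) is linear in c: det(B) = (137)·c + (1263).
Set (137)·c + (1263) = 852  ⇒  (137)·c = -411  ⇒  c = -3.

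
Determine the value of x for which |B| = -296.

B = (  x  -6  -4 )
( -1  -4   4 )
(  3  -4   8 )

Expanding along the row containing x, det(B) is linear in x: det(B) = (-16)·x + (-184).
Set (-16)·x + (-184) = -296  ⇒  (-16)·x = -112  ⇒  x = 7.

7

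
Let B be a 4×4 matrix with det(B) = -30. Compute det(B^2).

900

det(B^2) = (det B)^2 = (-30)^2 = 900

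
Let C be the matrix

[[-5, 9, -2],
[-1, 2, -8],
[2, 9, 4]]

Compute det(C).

Expand along column 1:
  + (-5) · |2 -8; 9 4| = (-5)·(8 − (-72)) = -400
  − (-1) · |9 -2; 9 4| = −(-1)·(36 − (-18)) = 54
  + 2 · |9 -2; 2 -8| = 2·(-72 − (-4)) = -136
Sum: (-400) + (54) + (-136) = -482

The determinant is -482.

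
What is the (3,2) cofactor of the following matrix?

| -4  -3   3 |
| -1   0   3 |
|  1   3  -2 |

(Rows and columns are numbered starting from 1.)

Delete row 3 and column 2; the remaining 2×2 submatrix is [-4 3; -1 3].
Its determinant is (-4)·3 − 3·(-1) = -9.
The cofactor carries sign (−1)^(3+2) = −1, so C_{3,2} = −(-9) = 9.

9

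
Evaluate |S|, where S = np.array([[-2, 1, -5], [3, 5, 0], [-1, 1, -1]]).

The determinant is -27.

Expand along column 3:
  + (-5) · |3 5; -1 1| = (-5)·(3 − (-5)) = -40
  + (-1) · |-2 1; 3 5| = (-1)·(-10 − 3) = 13
Sum: (-40) + (13) = -27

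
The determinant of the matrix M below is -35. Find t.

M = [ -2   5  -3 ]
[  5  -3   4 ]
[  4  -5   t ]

Expanding along the column containing t, det(M) is linear in t: det(M) = (-19)·t + (79).
Set (-19)·t + (79) = -35  ⇒  (-19)·t = -114  ⇒  t = 6.

t = 6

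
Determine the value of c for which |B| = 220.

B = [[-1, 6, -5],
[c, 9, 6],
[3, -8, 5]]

Expanding along the row containing c, det(B) is linear in c: det(B) = (10)·c + (150).
Set (10)·c + (150) = 220  ⇒  (10)·c = 70  ⇒  c = 7.

7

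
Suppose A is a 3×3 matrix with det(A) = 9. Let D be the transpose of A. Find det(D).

det(Aᵀ) = det(A).
det(D) = (1)·(9) = 9

det(D) = 9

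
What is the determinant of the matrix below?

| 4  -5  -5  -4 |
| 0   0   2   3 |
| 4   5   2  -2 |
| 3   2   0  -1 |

-101

Expand along row 2 (it has 2 zeros):
  − (2) · M_23   where M_23 = det([4 -5 -4; 4 5 -2; 3 2 -1]) = 34
  + (3) · M_24   where M_24 = det([4 -5 -5; 4 5 2; 3 2 0]) = -11
det = (-1)·(2)·(34) + (+1)·(3)·(-11) = -101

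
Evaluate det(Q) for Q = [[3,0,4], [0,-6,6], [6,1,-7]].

|Q| = 252

Expand along row 1:
  + 3 · |-6 6; 1 -7| = 3·(42 − 6) = 108
  + 4 · |0 -6; 6 1| = 4·(0 − (-36)) = 144
Sum: (108) + (144) = 252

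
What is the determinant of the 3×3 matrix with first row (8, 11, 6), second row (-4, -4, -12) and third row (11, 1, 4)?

Expand along column 1:
  + 8 · |-4 -12; 1 4| = 8·(-16 − (-12)) = -32
  − (-4) · |11 6; 1 4| = −(-4)·(44 − 6) = 152
  + 11 · |11 6; -4 -12| = 11·(-132 − (-24)) = -1188
Sum: (-32) + (152) + (-1188) = -1068

-1068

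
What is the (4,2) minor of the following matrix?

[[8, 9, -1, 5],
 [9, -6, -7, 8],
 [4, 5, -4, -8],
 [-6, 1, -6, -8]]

Delete row 4 and column 2; the remaining 3×3 submatrix is [8 -1 5; 9 -7 8; 4 -4 -8].
Its determinant is 560.

560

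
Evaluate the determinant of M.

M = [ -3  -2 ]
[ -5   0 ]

det(M) = -10

det(M) = (-3)·0 − (-2)·(-5) = 0 − 10 = -10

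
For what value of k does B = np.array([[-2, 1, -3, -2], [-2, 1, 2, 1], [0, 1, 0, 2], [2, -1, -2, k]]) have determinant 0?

k = -1

Expanding along the row containing k, det(B) is linear in k: det(B) = (10)·k + (10).
Set (10)·k + (10) = 0  ⇒  (10)·k = -10  ⇒  k = -1.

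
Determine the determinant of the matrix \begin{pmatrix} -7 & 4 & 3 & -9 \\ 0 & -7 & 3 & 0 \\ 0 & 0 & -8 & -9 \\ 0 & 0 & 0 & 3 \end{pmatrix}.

-1176

The matrix is upper triangular, so the determinant is the product of the diagonal entries:
det = (-7) · (-7) · (-8) · (3) = -1176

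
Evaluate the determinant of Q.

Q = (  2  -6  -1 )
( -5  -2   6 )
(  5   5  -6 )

|Q| = -21

Expand along column 1:
  + 2 · |-2 6; 5 -6| = 2·(12 − 30) = -36
  − (-5) · |-6 -1; 5 -6| = −(-5)·(36 − (-5)) = 205
  + 5 · |-6 -1; -2 6| = 5·(-36 − 2) = -190
Sum: (-36) + (205) + (-190) = -21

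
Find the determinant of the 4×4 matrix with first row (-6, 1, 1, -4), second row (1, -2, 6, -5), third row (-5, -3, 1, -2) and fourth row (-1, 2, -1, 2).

-305

Expand along row 1:
  + (-6) · M_11   where M_11 = det([-2 6 -5; -3 1 -2; 2 -1 2]) = 7
  − (1) · M_12   where M_12 = det([1 6 -5; -5 1 -2; -1 -1 2]) = 42
  + (1) · M_13   where M_13 = det([1 -2 -5; -5 -3 -2; -1 2 2]) = 39
  − (-4) · M_14   where M_14 = det([1 -2 6; -5 -3 1; -1 2 -1]) = -65
det = (+1)·(-6)·(7) + (-1)·(1)·(42) + (+1)·(1)·(39) + (-1)·(-4)·(-65) = -305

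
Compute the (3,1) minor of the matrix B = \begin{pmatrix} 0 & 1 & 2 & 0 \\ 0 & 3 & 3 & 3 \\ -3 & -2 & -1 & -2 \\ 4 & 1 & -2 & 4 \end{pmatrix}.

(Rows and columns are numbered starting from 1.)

0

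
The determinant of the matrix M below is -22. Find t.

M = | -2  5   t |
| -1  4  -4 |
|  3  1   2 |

t = -4

Expanding along the column containing t, det(M) is linear in t: det(M) = (-13)·t + (-74).
Set (-13)·t + (-74) = -22  ⇒  (-13)·t = 52  ⇒  t = -4.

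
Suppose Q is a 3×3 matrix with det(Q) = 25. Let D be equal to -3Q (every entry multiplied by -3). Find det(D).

-675

For a 3×3 matrix, det(-3Q) = (-3)^3·det(Q) = -27·det(Q).
det(D) = (-27)·(25) = -675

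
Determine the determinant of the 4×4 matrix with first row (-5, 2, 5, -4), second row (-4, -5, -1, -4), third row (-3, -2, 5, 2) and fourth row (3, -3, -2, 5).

Expand along row 1:
  + (-5) · M_11   where M_11 = det([-5 -1 -4; -2 5 2; -3 -2 5]) = -225
  − (2) · M_12   where M_12 = det([-4 -1 -4; -3 5 2; 3 -2 5]) = -101
  + (5) · M_13   where M_13 = det([-4 -5 -4; -3 -2 2; 3 -3 5]) = -149
  − (-4) · M_14   where M_14 = det([-4 -5 -1; -3 -2 5; 3 -3 -2]) = -136
det = (+1)·(-5)·(-225) + (-1)·(2)·(-101) + (+1)·(5)·(-149) + (-1)·(-4)·(-136) = 38

38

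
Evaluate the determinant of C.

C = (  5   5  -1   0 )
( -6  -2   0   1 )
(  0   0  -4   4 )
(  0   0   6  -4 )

-160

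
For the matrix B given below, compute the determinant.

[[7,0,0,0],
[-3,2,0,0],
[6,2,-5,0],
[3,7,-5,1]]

B is lower triangular, so det(B) is the product of the diagonal entries:
det = (7) · (2) · (-5) · (1) = -70

det(B) = -70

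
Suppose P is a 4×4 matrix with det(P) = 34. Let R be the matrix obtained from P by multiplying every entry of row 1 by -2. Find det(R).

Scaling one row by -2 multiplies the determinant by -2.
det(R) = (-2)·(34) = -68

|R| = -68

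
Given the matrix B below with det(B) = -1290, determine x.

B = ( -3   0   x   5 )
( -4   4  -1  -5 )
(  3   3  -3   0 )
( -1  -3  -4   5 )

x = 4

Expanding along the column containing x, det(B) is linear in x: det(B) = (-90)·x + (-930).
Set (-90)·x + (-930) = -1290  ⇒  (-90)·x = -360  ⇒  x = 4.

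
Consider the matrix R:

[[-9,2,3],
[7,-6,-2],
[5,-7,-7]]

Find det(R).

Expand along column 1:
  + (-9) · |-6 -2; -7 -7| = (-9)·(42 − 14) = -252
  − 7 · |2 3; -7 -7| = −7·(-14 − (-21)) = -49
  + 5 · |2 3; -6 -2| = 5·(-4 − (-18)) = 70
Sum: (-252) + (-49) + (70) = -231

det(R) = -231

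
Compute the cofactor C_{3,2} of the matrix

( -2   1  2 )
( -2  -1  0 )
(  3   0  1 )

-4

Delete row 3 and column 2; the remaining 2×2 submatrix is [-2 2; -2 0].
Its determinant is (-2)·0 − 2·(-2) = 4.
The cofactor carries sign (−1)^(3+2) = −1, so C_{3,2} = −(4) = -4.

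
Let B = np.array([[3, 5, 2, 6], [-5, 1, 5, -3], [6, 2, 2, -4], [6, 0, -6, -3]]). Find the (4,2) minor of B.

Delete row 4 and column 2; the remaining 3×3 submatrix is [3 2 6; -5 5 -3; 6 2 -4].
Its determinant is -358.

The minor is -358.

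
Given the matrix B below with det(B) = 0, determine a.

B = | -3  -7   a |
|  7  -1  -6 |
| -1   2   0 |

a = 6

Expanding along the column containing a, det(B) is linear in a: det(B) = (13)·a + (-78).
Set (13)·a + (-78) = 0  ⇒  (13)·a = 78  ⇒  a = 6.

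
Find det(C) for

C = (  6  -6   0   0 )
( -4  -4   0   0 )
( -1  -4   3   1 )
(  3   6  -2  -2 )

|C| = 192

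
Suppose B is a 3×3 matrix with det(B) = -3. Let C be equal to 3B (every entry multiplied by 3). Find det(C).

det(C) = -81

For a 3×3 matrix, det(3B) = 3^3·det(B) = 27·det(B).
det(C) = (27)·(-3) = -81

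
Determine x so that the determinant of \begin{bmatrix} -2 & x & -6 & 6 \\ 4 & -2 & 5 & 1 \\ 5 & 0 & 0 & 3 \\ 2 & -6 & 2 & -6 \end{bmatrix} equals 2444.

Expanding along the column containing x, det(A) is linear in x: det(A) = (-166)·x + (1116).
Set (-166)·x + (1116) = 2444  ⇒  (-166)·x = 1328  ⇒  x = -8.

x = -8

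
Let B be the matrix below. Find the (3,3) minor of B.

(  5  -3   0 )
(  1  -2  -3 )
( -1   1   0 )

-7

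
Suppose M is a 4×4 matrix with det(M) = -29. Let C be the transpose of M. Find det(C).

det(C) = -29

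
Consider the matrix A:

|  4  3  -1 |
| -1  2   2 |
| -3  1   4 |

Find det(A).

Expand along row 1:
  + 4 · |2 2; 1 4| = 4·(8 − 2) = 24
  − 3 · |-1 2; -3 4| = −3·(-4 − (-6)) = -6
  + (-1) · |-1 2; -3 1| = (-1)·(-1 − (-6)) = -5
Sum: (24) + (-6) + (-5) = 13

13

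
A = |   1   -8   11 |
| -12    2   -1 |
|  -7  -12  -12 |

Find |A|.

The determinant is 2798.

Expand along column 1:
  + 1 · |2 -1; -12 -12| = 1·(-24 − 12) = -36
  − (-12) · |-8 11; -12 -12| = −(-12)·(96 − (-132)) = 2736
  + (-7) · |-8 11; 2 -1| = (-7)·(8 − 22) = 98
Sum: (-36) + (2736) + (98) = 2798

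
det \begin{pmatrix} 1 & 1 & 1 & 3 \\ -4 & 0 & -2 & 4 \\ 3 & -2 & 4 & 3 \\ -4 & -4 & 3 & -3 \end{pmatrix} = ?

Expand along row 2 (it has 1 zero):
  − (-4) · M_21   where M_21 = det([1 1 3; -2 4 3; -4 3 -3]) = -9
  − (-2) · M_23   where M_23 = det([1 1 3; 3 -2 3; -4 -4 -3]) = -45
  + (4) · M_24   where M_24 = det([1 1 1; 3 -2 4; -4 -4 3]) = -35
det = (-1)·(-4)·(-9) + (-1)·(-2)·(-45) + (+1)·(4)·(-35) = -266

-266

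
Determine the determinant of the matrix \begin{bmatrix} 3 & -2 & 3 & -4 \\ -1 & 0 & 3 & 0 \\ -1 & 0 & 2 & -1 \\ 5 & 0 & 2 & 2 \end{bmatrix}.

-30

Expand along column 2 (it has 3 zeros):
  − (-2) · M_12   where M_12 = det([-1 3 0; -1 2 -1; 5 2 2]) = -15
det = (-1)·(-2)·(-15) = -30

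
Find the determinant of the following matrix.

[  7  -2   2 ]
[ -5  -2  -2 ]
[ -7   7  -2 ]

Expand along row 1:
  + 7 · |-2 -2; 7 -2| = 7·(4 − (-14)) = 126
  − (-2) · |-5 -2; -7 -2| = −(-2)·(10 − 14) = -8
  + 2 · |-5 -2; -7 7| = 2·(-35 − 14) = -98
Sum: (126) + (-8) + (-98) = 20

20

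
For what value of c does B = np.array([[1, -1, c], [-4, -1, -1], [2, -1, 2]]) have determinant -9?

Expanding along the row containing c, det(B) is linear in c: det(B) = (6)·c + (-9).
Set (6)·c + (-9) = -9  ⇒  (6)·c = 0  ⇒  c = 0.

c = 0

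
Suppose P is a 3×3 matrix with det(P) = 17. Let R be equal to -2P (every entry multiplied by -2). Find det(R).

For a 3×3 matrix, det(-2P) = (-2)^3·det(P) = -8·det(P).
det(R) = (-8)·(17) = -136

|R| = -136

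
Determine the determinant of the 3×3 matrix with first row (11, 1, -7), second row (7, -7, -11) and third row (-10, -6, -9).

Expand along row 1:
  + 11 · |-7 -11; -6 -9| = 11·(63 − 66) = -33
  − 1 · |7 -11; -10 -9| = −1·(-63 − 110) = 173
  + (-7) · |7 -7; -10 -6| = (-7)·(-42 − 70) = 784
Sum: (-33) + (173) + (784) = 924

924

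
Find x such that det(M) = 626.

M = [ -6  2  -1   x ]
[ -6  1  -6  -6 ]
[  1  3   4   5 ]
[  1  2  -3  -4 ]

Expanding along the column containing x, det(M) is linear in x: det(M) = (-115)·x + (51).
Set (-115)·x + (51) = 626  ⇒  (-115)·x = 575  ⇒  x = -5.

x = -5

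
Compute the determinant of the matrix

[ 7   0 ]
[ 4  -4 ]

det = 7·(-4) − 0·4 = -28 − 0 = -28

The determinant is -28.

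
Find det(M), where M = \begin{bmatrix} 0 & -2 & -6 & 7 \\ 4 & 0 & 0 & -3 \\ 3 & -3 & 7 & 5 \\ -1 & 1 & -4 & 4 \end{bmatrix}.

Expand along row 2 (it has 2 zeros):
  − (4) · M_21   where M_21 = det([-2 -6 7; -3 7 5; 1 -4 4]) = -163
  + (-3) · M_24   where M_24 = det([0 -2 -6; 3 -3 7; -1 1 -4]) = -10
det = (-1)·(4)·(-163) + (+1)·(-3)·(-10) = 682

det(M) = 682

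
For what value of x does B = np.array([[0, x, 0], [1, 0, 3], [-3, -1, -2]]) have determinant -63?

9

Expanding along the column containing x, det(B) is linear in x: det(B) = (-7)·x + (0).
Set (-7)·x + (0) = -63  ⇒  (-7)·x = -63  ⇒  x = 9.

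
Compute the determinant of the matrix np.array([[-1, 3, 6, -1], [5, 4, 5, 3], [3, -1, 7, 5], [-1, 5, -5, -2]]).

The determinant is -639.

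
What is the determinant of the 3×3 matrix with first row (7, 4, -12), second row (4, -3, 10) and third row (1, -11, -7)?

Expand along row 1:
  + 7 · |-3 10; -11 -7| = 7·(21 − (-110)) = 917
  − 4 · |4 10; 1 -7| = −4·(-28 − 10) = 152
  + (-12) · |4 -3; 1 -11| = (-12)·(-44 − (-3)) = 492
Sum: (917) + (152) + (492) = 1561

1561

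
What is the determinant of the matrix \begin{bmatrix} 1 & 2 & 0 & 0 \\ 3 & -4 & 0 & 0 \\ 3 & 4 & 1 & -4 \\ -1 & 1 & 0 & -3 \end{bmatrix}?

30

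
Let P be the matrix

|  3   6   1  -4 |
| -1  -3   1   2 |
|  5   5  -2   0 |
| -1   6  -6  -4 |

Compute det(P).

50

Expand along row 3 (it has 1 zero):
  + (5) · M_31   where M_31 = det([6 1 -4; -3 1 2; 6 -6 -4]) = 0
  − (5) · M_32   where M_32 = det([3 1 -4; -1 1 2; -1 -6 -4]) = -10
  + (-2) · M_33   where M_33 = det([3 6 -4; -1 -3 2; -1 6 -4]) = 0
det = (+1)·(5)·(0) + (-1)·(5)·(-10) + (+1)·(-2)·(0) = 50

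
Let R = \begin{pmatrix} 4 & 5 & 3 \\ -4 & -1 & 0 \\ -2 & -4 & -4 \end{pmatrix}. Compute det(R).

Expand along column 3:
  + 3 · |-4 -1; -2 -4| = 3·(16 − 2) = 42
  + (-4) · |4 5; -4 -1| = (-4)·(-4 − (-20)) = -64
Sum: (42) + (-64) = -22

|R| = -22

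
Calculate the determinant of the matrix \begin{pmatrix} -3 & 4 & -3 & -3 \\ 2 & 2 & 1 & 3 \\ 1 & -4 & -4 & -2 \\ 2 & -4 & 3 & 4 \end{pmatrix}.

The determinant is 154.

Expand along row 1:
  + (-3) · M_11   where M_11 = det([2 1 3; -4 -4 -2; -4 3 4]) = -80
  − (4) · M_12   where M_12 = det([2 1 3; 1 -4 -2; 2 3 4]) = 5
  + (-3) · M_13   where M_13 = det([2 2 3; 1 -4 -2; 2 -4 4]) = -52
  − (-3) · M_14   where M_14 = det([2 2 1; 1 -4 -4; 2 -4 3]) = -74
det = (+1)·(-3)·(-80) + (-1)·(4)·(5) + (+1)·(-3)·(-52) + (-1)·(-3)·(-74) = 154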